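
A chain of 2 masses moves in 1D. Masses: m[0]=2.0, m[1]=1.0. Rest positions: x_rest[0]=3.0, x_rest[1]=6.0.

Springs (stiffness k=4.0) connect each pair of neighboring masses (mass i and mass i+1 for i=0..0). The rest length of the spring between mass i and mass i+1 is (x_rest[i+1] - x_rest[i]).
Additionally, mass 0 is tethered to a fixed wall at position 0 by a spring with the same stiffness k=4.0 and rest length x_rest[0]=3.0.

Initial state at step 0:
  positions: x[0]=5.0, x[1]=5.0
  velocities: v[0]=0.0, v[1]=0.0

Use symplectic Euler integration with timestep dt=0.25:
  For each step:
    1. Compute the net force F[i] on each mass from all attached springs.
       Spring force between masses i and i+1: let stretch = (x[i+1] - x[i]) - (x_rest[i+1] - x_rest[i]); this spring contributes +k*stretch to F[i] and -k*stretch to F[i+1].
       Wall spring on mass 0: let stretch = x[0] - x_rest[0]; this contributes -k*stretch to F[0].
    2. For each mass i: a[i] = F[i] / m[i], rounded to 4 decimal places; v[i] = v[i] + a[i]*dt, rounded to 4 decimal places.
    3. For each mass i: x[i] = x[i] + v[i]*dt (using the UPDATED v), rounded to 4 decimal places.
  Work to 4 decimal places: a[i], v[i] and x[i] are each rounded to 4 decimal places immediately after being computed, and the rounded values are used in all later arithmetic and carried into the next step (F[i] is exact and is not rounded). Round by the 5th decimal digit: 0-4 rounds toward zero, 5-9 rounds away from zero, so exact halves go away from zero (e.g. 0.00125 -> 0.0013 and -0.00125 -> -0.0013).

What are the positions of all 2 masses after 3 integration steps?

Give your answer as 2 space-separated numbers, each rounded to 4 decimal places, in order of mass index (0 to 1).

Step 0: x=[5.0000 5.0000] v=[0.0000 0.0000]
Step 1: x=[4.3750 5.7500] v=[-2.5000 3.0000]
Step 2: x=[3.3750 6.9063] v=[-4.0000 4.6250]
Step 3: x=[2.3945 7.9297] v=[-3.9219 4.0937]

Answer: 2.3945 7.9297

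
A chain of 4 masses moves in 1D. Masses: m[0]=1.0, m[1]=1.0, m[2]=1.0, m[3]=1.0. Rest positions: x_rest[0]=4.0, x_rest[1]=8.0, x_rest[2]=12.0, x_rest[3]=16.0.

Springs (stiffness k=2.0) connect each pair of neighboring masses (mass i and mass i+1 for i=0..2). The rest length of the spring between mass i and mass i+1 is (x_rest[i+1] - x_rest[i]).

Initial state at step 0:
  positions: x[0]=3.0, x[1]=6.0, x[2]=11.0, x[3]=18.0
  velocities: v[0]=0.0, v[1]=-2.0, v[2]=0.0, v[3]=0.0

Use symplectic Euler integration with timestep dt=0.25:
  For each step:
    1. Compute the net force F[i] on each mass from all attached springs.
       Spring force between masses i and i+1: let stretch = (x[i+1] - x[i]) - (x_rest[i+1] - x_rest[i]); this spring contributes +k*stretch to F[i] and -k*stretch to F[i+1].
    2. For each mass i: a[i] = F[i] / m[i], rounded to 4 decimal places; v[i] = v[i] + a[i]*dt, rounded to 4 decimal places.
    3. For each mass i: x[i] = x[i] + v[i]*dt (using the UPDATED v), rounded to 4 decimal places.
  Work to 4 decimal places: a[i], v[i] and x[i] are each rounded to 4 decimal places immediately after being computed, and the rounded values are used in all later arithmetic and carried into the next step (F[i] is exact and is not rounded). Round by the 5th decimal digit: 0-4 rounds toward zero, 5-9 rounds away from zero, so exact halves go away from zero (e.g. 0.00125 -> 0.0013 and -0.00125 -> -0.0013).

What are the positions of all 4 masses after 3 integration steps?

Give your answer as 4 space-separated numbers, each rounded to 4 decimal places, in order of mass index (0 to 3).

Step 0: x=[3.0000 6.0000 11.0000 18.0000] v=[0.0000 -2.0000 0.0000 0.0000]
Step 1: x=[2.8750 5.7500 11.2500 17.6250] v=[-0.5000 -1.0000 1.0000 -1.5000]
Step 2: x=[2.6094 5.8281 11.6094 16.9531] v=[-1.0625 0.3125 1.4375 -2.6875]
Step 3: x=[2.2461 6.2266 11.9141 16.1133] v=[-1.4532 1.5938 1.2187 -3.3594]

Answer: 2.2461 6.2266 11.9141 16.1133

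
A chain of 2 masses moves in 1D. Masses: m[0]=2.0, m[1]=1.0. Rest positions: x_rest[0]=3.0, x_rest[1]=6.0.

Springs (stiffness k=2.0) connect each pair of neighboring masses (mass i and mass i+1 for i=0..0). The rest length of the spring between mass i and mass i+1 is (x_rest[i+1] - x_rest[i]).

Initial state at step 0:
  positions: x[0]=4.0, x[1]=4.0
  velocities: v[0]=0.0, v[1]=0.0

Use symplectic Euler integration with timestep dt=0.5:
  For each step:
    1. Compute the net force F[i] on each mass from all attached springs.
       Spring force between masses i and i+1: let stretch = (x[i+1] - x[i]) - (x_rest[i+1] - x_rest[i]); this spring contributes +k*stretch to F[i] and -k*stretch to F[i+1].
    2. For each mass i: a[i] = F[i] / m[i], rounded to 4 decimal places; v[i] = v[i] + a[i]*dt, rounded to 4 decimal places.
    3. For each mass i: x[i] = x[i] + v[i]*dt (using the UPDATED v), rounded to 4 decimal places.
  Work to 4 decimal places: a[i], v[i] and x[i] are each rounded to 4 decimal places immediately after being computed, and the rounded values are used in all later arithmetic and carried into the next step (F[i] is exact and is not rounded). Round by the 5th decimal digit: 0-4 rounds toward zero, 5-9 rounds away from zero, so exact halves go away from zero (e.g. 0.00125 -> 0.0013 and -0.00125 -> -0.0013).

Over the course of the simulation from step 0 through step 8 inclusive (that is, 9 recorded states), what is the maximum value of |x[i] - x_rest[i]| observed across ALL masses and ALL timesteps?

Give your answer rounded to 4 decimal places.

Answer: 2.2188

Derivation:
Step 0: x=[4.0000 4.0000] v=[0.0000 0.0000]
Step 1: x=[3.2500 5.5000] v=[-1.5000 3.0000]
Step 2: x=[2.3125 7.3750] v=[-1.8750 3.7500]
Step 3: x=[1.8906 8.2188] v=[-0.8438 1.6875]
Step 4: x=[2.3008 7.3985] v=[0.8203 -1.6407]
Step 5: x=[3.2354 5.5293] v=[1.8692 -3.7384]
Step 6: x=[3.9935 4.0132] v=[1.5162 -3.0323]
Step 7: x=[4.0066 3.9872] v=[0.0261 -0.0520]
Step 8: x=[3.2648 5.4709] v=[-1.4836 2.9674]
Max displacement = 2.2188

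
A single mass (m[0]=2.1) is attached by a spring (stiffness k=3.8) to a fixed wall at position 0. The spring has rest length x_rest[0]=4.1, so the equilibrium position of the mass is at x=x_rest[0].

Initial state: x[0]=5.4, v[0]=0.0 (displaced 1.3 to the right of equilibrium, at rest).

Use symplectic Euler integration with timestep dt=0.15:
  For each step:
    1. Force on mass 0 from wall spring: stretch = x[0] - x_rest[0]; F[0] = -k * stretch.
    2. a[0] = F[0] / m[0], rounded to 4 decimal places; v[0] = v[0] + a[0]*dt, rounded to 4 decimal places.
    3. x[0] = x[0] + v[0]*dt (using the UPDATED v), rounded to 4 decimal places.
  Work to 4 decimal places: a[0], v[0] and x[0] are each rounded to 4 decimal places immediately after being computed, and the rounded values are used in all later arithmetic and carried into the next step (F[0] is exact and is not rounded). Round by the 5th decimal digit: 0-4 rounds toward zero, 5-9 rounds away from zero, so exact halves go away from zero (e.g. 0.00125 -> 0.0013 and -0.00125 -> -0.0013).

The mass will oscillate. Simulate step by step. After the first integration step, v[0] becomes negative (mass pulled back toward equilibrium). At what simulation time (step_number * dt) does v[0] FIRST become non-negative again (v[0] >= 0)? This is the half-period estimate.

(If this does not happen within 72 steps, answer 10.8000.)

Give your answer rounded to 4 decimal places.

Step 0: x=[5.4000] v=[0.0000]
Step 1: x=[5.3471] v=[-0.3529]
Step 2: x=[5.2434] v=[-0.6914]
Step 3: x=[5.0931] v=[-1.0018]
Step 4: x=[4.9024] v=[-1.2714]
Step 5: x=[4.6790] v=[-1.4892]
Step 6: x=[4.4320] v=[-1.6464]
Step 7: x=[4.1715] v=[-1.7365]
Step 8: x=[3.9081] v=[-1.7559]
Step 9: x=[3.6525] v=[-1.7038]
Step 10: x=[3.4152] v=[-1.5823]
Step 11: x=[3.2057] v=[-1.3964]
Step 12: x=[3.0326] v=[-1.1537]
Step 13: x=[2.9030] v=[-0.8640]
Step 14: x=[2.8221] v=[-0.5391]
Step 15: x=[2.7933] v=[-0.1922]
Step 16: x=[2.8177] v=[0.1625]
First v>=0 after going negative at step 16, time=2.4000

Answer: 2.4000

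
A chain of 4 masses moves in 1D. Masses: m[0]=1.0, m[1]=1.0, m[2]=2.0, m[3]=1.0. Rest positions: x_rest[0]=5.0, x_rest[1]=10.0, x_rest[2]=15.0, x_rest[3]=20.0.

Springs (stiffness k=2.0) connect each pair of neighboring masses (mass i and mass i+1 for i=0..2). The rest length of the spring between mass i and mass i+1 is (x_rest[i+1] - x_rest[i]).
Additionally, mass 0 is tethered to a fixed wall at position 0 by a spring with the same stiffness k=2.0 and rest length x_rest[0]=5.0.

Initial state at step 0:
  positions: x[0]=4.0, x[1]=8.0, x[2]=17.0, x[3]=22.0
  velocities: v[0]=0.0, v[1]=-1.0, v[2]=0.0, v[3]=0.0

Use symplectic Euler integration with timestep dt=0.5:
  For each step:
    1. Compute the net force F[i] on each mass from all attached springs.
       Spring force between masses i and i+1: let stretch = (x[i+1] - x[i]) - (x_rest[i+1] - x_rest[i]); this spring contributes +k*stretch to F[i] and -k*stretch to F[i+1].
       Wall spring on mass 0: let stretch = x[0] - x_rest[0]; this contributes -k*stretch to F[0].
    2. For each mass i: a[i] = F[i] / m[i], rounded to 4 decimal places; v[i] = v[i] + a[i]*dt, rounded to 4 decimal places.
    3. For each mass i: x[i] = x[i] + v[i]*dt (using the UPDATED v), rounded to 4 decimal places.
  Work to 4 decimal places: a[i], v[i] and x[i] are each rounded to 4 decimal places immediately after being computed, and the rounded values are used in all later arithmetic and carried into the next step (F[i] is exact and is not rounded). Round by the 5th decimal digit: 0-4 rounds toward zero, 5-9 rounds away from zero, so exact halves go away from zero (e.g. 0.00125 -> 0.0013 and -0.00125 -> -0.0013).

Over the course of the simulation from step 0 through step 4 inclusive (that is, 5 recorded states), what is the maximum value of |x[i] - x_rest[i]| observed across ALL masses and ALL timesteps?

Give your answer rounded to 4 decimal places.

Step 0: x=[4.0000 8.0000 17.0000 22.0000] v=[0.0000 -1.0000 0.0000 0.0000]
Step 1: x=[4.0000 10.0000 16.0000 22.0000] v=[0.0000 4.0000 -2.0000 0.0000]
Step 2: x=[5.0000 12.0000 15.0000 21.5000] v=[2.0000 4.0000 -2.0000 -1.0000]
Step 3: x=[7.0000 12.0000 14.8750 20.2500] v=[4.0000 0.0000 -0.2500 -2.5000]
Step 4: x=[8.0000 10.9375 15.3750 18.8125] v=[2.0000 -2.1250 1.0000 -2.8750]
Max displacement = 3.0000

Answer: 3.0000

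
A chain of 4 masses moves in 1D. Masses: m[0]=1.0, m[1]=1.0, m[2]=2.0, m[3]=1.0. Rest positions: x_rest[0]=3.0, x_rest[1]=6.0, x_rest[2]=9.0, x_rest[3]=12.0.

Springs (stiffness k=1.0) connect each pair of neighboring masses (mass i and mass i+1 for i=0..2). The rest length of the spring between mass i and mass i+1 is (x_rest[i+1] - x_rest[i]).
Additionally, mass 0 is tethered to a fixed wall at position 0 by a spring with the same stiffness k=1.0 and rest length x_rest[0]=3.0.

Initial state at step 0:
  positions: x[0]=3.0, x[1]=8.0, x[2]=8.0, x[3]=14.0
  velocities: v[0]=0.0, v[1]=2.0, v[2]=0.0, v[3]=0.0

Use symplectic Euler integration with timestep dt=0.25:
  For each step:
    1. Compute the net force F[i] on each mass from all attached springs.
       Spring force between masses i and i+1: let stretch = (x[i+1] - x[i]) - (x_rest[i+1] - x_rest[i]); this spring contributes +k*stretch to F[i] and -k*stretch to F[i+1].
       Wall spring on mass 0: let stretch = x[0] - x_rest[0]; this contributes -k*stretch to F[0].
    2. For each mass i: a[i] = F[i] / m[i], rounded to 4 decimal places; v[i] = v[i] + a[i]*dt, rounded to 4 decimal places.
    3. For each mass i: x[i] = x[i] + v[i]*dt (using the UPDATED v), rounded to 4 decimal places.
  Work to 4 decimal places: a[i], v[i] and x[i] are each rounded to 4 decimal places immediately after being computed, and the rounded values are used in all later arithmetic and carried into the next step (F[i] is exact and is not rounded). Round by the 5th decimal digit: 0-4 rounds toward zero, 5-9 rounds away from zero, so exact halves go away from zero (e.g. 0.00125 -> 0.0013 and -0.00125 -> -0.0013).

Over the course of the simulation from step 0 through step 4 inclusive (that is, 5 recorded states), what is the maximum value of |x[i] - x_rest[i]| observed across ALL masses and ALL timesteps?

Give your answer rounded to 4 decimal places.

Answer: 2.1875

Derivation:
Step 0: x=[3.0000 8.0000 8.0000 14.0000] v=[0.0000 2.0000 0.0000 0.0000]
Step 1: x=[3.1250 8.1875 8.1875 13.8125] v=[0.5000 0.7500 0.7500 -0.7500]
Step 2: x=[3.3711 8.0586 8.5508 13.4609] v=[0.9844 -0.5156 1.4531 -1.4063]
Step 3: x=[3.6995 7.6675 9.0522 12.9900] v=[1.3135 -1.5644 2.0054 -1.8838]
Step 4: x=[4.0447 7.1150 9.6334 12.4604] v=[1.3806 -2.2102 2.3246 -2.1183]
Max displacement = 2.1875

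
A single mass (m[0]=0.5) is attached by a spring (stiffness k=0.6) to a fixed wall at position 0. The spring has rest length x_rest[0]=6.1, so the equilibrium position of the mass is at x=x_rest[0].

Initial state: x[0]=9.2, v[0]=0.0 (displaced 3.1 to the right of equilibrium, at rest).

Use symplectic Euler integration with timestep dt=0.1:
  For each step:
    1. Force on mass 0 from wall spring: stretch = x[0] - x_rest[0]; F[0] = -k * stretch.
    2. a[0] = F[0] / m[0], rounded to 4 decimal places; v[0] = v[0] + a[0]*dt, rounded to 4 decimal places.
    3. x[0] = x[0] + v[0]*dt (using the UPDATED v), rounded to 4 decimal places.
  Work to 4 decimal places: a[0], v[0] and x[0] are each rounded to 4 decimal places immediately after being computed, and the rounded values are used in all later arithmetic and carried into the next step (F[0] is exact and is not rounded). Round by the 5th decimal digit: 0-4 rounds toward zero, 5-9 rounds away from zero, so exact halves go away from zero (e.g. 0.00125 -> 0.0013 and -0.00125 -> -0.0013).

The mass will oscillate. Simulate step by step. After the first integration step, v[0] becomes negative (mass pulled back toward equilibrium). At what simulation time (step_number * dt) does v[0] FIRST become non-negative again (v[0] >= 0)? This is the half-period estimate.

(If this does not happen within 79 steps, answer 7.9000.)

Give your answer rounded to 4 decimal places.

Step 0: x=[9.2000] v=[0.0000]
Step 1: x=[9.1628] v=[-0.3720]
Step 2: x=[9.0889] v=[-0.7395]
Step 3: x=[8.9791] v=[-1.0982]
Step 4: x=[8.8347] v=[-1.4437]
Step 5: x=[8.6575] v=[-1.7719]
Step 6: x=[8.4496] v=[-2.0788]
Step 7: x=[8.2135] v=[-2.3608]
Step 8: x=[7.9521] v=[-2.6144]
Step 9: x=[7.6684] v=[-2.8367]
Step 10: x=[7.3659] v=[-3.0249]
Step 11: x=[7.0482] v=[-3.1768]
Step 12: x=[6.7191] v=[-3.2906]
Step 13: x=[6.3826] v=[-3.3649]
Step 14: x=[6.0427] v=[-3.3988]
Step 15: x=[5.7035] v=[-3.3919]
Step 16: x=[5.3691] v=[-3.3443]
Step 17: x=[5.0434] v=[-3.2566]
Step 18: x=[4.7304] v=[-3.1298]
Step 19: x=[4.4339] v=[-2.9655]
Step 20: x=[4.1573] v=[-2.7656]
Step 21: x=[3.9041] v=[-2.5325]
Step 22: x=[3.6772] v=[-2.2690]
Step 23: x=[3.4794] v=[-1.9783]
Step 24: x=[3.3130] v=[-1.6638]
Step 25: x=[3.1801] v=[-1.3294]
Step 26: x=[3.0822] v=[-0.9790]
Step 27: x=[3.0205] v=[-0.6169]
Step 28: x=[2.9958] v=[-0.2474]
Step 29: x=[3.0083] v=[0.1251]
First v>=0 after going negative at step 29, time=2.9000

Answer: 2.9000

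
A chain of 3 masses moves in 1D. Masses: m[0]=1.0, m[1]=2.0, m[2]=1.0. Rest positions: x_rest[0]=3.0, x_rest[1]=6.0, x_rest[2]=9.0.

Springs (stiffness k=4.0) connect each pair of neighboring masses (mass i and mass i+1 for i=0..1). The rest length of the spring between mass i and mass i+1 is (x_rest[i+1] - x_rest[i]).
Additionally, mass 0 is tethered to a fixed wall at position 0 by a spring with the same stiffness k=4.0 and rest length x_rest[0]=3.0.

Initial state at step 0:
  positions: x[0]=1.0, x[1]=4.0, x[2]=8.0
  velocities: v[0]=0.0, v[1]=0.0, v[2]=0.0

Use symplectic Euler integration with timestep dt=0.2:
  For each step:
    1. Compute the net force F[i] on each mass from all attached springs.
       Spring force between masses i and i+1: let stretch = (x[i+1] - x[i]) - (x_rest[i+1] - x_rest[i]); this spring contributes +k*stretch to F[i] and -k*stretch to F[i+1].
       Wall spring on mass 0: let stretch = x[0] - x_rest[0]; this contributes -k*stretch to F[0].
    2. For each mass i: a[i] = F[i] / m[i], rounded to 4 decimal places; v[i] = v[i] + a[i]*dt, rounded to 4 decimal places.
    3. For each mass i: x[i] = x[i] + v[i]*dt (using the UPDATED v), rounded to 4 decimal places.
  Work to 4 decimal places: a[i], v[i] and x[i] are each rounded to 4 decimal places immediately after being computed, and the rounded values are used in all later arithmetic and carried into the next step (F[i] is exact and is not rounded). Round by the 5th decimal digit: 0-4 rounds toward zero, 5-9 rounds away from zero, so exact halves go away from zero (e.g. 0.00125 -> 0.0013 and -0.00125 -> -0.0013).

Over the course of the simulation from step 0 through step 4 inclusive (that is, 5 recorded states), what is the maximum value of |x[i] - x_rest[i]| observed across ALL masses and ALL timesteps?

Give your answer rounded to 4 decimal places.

Step 0: x=[1.0000 4.0000 8.0000] v=[0.0000 0.0000 0.0000]
Step 1: x=[1.3200 4.0800 7.8400] v=[1.6000 0.4000 -0.8000]
Step 2: x=[1.8704 4.2400 7.5584] v=[2.7520 0.8000 -1.4080]
Step 3: x=[2.5007 4.4759 7.2259] v=[3.1514 1.1795 -1.6627]
Step 4: x=[3.0469 4.7738 6.9334] v=[2.7310 1.4894 -1.4627]
Max displacement = 2.0666

Answer: 2.0666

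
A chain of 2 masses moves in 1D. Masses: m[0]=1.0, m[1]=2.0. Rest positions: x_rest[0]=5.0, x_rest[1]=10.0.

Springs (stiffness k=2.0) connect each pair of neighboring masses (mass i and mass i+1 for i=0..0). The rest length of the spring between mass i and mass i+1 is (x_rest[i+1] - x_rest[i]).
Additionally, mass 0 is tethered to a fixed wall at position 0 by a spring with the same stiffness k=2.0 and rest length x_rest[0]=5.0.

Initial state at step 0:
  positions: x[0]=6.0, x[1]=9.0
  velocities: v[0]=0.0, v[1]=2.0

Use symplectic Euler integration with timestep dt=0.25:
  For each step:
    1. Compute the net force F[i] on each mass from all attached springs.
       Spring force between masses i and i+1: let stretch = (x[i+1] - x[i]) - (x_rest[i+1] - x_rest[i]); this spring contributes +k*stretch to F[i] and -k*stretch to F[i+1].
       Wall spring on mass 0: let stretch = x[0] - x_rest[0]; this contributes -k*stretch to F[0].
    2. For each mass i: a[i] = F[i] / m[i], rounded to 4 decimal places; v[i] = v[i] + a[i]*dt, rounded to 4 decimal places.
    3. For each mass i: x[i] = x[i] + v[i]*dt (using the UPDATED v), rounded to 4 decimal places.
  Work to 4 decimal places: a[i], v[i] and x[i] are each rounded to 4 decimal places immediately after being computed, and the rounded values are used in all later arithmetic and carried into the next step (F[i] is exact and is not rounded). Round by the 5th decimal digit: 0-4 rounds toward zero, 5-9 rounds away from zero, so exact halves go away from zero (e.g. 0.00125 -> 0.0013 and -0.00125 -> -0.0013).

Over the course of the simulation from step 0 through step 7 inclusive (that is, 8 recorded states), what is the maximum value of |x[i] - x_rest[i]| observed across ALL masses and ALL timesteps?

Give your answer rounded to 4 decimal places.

Answer: 2.3610

Derivation:
Step 0: x=[6.0000 9.0000] v=[0.0000 2.0000]
Step 1: x=[5.6250 9.6250] v=[-1.5000 2.5000]
Step 2: x=[5.0469 10.3125] v=[-2.3125 2.7500]
Step 3: x=[4.4961 10.9834] v=[-2.2032 2.6836]
Step 4: x=[4.1942 11.5614] v=[-1.2076 2.3118]
Step 5: x=[4.2889 11.9914] v=[0.3789 1.7200]
Step 6: x=[4.8103 12.2525] v=[2.0857 1.0444]
Step 7: x=[5.6607 12.3610] v=[3.4017 0.4339]
Max displacement = 2.3610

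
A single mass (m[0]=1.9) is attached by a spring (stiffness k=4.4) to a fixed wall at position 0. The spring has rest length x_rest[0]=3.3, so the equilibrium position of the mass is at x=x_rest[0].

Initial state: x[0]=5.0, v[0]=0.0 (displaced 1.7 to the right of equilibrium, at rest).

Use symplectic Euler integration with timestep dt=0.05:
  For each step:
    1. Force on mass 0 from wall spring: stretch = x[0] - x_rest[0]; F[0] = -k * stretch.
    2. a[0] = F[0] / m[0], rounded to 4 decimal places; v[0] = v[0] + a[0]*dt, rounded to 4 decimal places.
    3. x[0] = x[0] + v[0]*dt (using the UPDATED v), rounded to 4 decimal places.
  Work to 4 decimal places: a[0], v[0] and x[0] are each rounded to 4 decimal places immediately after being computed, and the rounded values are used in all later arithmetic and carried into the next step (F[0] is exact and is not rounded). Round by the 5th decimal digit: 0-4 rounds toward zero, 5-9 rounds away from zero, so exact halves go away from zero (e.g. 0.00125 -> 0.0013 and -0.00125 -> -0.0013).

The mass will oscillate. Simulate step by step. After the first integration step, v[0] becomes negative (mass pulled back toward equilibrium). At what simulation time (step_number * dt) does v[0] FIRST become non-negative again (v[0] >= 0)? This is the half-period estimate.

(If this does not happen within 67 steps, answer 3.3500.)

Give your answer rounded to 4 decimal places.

Step 0: x=[5.0000] v=[0.0000]
Step 1: x=[4.9902] v=[-0.1968]
Step 2: x=[4.9706] v=[-0.3925]
Step 3: x=[4.9413] v=[-0.5859]
Step 4: x=[4.9025] v=[-0.7759]
Step 5: x=[4.8544] v=[-0.9615]
Step 6: x=[4.7973] v=[-1.1415]
Step 7: x=[4.7316] v=[-1.3149]
Step 8: x=[4.6576] v=[-1.4807]
Step 9: x=[4.5757] v=[-1.6379]
Step 10: x=[4.4864] v=[-1.7856]
Step 11: x=[4.3903] v=[-1.9230]
Step 12: x=[4.2878] v=[-2.0492]
Step 13: x=[4.1796] v=[-2.1636]
Step 14: x=[4.0663] v=[-2.2655]
Step 15: x=[3.9486] v=[-2.3542]
Step 16: x=[3.8271] v=[-2.4293]
Step 17: x=[3.7026] v=[-2.4903]
Step 18: x=[3.5758] v=[-2.5369]
Step 19: x=[3.4474] v=[-2.5688]
Step 20: x=[3.3181] v=[-2.5859]
Step 21: x=[3.1887] v=[-2.5880]
Step 22: x=[3.0599] v=[-2.5751]
Step 23: x=[2.9325] v=[-2.5473]
Step 24: x=[2.8073] v=[-2.5047]
Step 25: x=[2.6849] v=[-2.4477]
Step 26: x=[2.5661] v=[-2.3765]
Step 27: x=[2.4515] v=[-2.2915]
Step 28: x=[2.3418] v=[-2.1933]
Step 29: x=[2.2377] v=[-2.0824]
Step 30: x=[2.1397] v=[-1.9594]
Step 31: x=[2.0484] v=[-1.8251]
Step 32: x=[1.9644] v=[-1.6802]
Step 33: x=[1.8881] v=[-1.5256]
Step 34: x=[1.8200] v=[-1.3621]
Step 35: x=[1.7605] v=[-1.1907]
Step 36: x=[1.7099] v=[-1.0124]
Step 37: x=[1.6685] v=[-0.8283]
Step 38: x=[1.6365] v=[-0.6394]
Step 39: x=[1.6142] v=[-0.4468]
Step 40: x=[1.6016] v=[-0.2516]
Step 41: x=[1.5989] v=[-0.0549]
Step 42: x=[1.6060] v=[0.1421]
First v>=0 after going negative at step 42, time=2.1000

Answer: 2.1000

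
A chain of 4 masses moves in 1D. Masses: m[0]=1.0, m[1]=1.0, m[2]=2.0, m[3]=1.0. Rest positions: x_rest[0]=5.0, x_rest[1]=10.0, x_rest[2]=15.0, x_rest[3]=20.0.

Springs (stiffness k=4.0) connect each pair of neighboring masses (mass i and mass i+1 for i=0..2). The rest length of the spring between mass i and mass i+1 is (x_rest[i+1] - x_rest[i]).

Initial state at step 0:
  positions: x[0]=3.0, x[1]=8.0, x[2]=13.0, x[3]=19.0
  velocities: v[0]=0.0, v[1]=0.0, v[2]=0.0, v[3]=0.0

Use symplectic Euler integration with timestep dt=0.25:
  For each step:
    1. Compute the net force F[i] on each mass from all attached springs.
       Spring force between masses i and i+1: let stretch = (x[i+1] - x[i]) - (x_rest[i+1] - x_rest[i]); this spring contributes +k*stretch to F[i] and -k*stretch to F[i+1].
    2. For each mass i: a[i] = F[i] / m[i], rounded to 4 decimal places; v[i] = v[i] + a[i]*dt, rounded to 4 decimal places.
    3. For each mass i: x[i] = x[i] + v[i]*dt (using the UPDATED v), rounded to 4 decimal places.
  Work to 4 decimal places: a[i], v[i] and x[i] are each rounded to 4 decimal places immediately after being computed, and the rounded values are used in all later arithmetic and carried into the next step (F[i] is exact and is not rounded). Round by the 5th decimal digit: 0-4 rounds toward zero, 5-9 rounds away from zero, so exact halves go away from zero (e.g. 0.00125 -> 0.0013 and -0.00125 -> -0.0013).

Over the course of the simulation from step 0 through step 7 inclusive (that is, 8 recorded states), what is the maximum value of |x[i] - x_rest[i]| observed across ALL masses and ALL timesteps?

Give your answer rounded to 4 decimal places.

Answer: 2.4128

Derivation:
Step 0: x=[3.0000 8.0000 13.0000 19.0000] v=[0.0000 0.0000 0.0000 0.0000]
Step 1: x=[3.0000 8.0000 13.1250 18.7500] v=[0.0000 0.0000 0.5000 -1.0000]
Step 2: x=[3.0000 8.0313 13.3125 18.3438] v=[0.0000 0.1250 0.7500 -1.6250]
Step 3: x=[3.0078 8.1250 13.4688 17.9297] v=[0.0313 0.3749 0.6251 -1.6563]
Step 4: x=[3.0449 8.2754 13.5147 17.6504] v=[0.1485 0.6015 0.1837 -1.1172]
Step 5: x=[3.1397 8.4280 13.4227 17.5872] v=[0.3790 0.6103 -0.3681 -0.2529]
Step 6: x=[3.3065 8.5072 13.2269 17.7329] v=[0.6673 0.3167 -0.7832 0.5826]
Step 7: x=[3.5235 8.4661 13.0044 18.0021] v=[0.8680 -0.1643 -0.8901 1.0766]
Max displacement = 2.4128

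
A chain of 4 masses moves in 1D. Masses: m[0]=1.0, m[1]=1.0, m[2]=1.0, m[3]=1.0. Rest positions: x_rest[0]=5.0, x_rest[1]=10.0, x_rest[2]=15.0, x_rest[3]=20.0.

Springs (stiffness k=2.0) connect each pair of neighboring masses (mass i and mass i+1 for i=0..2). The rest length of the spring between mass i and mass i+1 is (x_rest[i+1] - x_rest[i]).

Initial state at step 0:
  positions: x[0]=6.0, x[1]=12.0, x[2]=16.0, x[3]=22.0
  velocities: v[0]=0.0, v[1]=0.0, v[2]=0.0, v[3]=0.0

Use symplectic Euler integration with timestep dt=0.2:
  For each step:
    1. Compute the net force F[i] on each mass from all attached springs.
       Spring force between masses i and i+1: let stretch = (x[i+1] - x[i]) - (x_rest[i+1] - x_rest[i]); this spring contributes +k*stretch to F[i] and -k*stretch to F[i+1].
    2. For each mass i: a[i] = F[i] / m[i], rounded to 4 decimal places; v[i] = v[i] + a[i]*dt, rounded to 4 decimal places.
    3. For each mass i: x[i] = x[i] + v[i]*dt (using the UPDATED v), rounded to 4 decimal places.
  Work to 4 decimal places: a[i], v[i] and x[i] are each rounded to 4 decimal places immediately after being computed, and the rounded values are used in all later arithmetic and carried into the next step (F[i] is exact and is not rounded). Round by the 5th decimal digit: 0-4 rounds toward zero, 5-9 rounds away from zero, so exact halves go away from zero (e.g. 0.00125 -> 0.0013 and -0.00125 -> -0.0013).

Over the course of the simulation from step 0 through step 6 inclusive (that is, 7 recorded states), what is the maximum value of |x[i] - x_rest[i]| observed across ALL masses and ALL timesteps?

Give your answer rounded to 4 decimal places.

Answer: 2.1468

Derivation:
Step 0: x=[6.0000 12.0000 16.0000 22.0000] v=[0.0000 0.0000 0.0000 0.0000]
Step 1: x=[6.0800 11.8400 16.1600 21.9200] v=[0.4000 -0.8000 0.8000 -0.4000]
Step 2: x=[6.2208 11.5648 16.4352 21.7792] v=[0.7040 -1.3760 1.3760 -0.7040]
Step 3: x=[6.3891 11.2517 16.7483 21.6109] v=[0.8416 -1.5654 1.5654 -0.8416]
Step 4: x=[6.5464 10.9893 17.0107 21.4536] v=[0.7866 -1.3118 1.3118 -0.7866]
Step 5: x=[6.6592 10.8532 17.1468 21.3408] v=[0.5638 -0.6804 0.6804 -0.5638]
Step 6: x=[6.7075 10.8851 17.1149 21.2925] v=[0.2414 0.1594 -0.1594 -0.2414]
Max displacement = 2.1468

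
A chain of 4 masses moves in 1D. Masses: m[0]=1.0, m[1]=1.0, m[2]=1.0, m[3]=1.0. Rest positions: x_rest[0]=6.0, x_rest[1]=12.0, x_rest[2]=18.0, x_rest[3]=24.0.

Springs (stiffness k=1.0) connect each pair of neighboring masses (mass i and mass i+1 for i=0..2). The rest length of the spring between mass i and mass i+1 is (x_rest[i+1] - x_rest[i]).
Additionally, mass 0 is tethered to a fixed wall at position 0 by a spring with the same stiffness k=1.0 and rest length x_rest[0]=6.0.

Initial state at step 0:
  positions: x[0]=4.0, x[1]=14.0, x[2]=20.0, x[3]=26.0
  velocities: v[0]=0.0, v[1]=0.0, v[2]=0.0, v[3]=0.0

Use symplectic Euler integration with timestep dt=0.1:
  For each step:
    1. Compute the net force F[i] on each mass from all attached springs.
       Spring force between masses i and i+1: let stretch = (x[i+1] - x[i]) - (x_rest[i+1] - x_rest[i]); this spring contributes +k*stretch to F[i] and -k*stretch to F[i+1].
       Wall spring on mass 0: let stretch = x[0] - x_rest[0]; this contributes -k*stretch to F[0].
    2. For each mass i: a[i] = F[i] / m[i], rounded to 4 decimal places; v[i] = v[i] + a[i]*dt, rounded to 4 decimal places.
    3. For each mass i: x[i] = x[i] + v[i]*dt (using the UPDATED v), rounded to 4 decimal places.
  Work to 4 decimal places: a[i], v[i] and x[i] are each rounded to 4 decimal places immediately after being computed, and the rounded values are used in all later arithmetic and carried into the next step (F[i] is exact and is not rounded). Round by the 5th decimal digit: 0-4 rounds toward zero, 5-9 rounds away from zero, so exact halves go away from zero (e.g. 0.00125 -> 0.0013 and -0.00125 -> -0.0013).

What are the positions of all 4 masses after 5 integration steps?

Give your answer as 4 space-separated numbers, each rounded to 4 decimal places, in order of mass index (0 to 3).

Answer: 4.8454 13.4477 19.9866 25.9999

Derivation:
Step 0: x=[4.0000 14.0000 20.0000 26.0000] v=[0.0000 0.0000 0.0000 0.0000]
Step 1: x=[4.0600 13.9600 20.0000 26.0000] v=[0.6000 -0.4000 0.0000 0.0000]
Step 2: x=[4.1784 13.8814 19.9996 26.0000] v=[1.1840 -0.7860 -0.0040 0.0000]
Step 3: x=[4.3521 13.7670 19.9980 26.0000] v=[1.7365 -1.1445 -0.0158 0.0000]
Step 4: x=[4.5764 13.6207 19.9941 26.0000] v=[2.2428 -1.4629 -0.0387 -0.0002]
Step 5: x=[4.8454 13.4477 19.9866 25.9999] v=[2.6896 -1.7300 -0.0755 -0.0008]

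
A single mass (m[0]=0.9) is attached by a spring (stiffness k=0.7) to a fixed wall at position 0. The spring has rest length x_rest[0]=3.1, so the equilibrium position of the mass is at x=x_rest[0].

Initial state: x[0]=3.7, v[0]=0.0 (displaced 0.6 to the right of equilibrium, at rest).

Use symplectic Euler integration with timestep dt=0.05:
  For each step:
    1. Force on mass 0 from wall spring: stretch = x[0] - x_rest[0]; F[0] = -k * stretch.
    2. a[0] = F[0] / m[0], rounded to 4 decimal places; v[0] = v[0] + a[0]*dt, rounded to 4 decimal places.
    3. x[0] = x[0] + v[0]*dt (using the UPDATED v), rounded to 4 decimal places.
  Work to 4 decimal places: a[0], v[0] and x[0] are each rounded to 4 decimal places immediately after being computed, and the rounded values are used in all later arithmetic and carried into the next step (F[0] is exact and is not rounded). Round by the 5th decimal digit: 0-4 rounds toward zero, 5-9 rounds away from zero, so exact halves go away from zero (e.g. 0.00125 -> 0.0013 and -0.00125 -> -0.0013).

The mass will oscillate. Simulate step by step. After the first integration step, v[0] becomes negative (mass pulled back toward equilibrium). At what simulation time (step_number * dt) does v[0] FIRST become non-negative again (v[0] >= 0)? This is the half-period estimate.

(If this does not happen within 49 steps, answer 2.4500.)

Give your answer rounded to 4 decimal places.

Step 0: x=[3.7000] v=[0.0000]
Step 1: x=[3.6988] v=[-0.0233]
Step 2: x=[3.6965] v=[-0.0466]
Step 3: x=[3.6930] v=[-0.0698]
Step 4: x=[3.6884] v=[-0.0929]
Step 5: x=[3.6826] v=[-0.1158]
Step 6: x=[3.6757] v=[-0.1385]
Step 7: x=[3.6677] v=[-0.1609]
Step 8: x=[3.6586] v=[-0.1830]
Step 9: x=[3.6484] v=[-0.2047]
Step 10: x=[3.6371] v=[-0.2260]
Step 11: x=[3.6248] v=[-0.2469]
Step 12: x=[3.6114] v=[-0.2673]
Step 13: x=[3.5970] v=[-0.2872]
Step 14: x=[3.5817] v=[-0.3065]
Step 15: x=[3.5654] v=[-0.3252]
Step 16: x=[3.5482] v=[-0.3433]
Step 17: x=[3.5302] v=[-0.3607]
Step 18: x=[3.5113] v=[-0.3774]
Step 19: x=[3.4916] v=[-0.3934]
Step 20: x=[3.4712] v=[-0.4086]
Step 21: x=[3.4501] v=[-0.4230]
Step 22: x=[3.4283] v=[-0.4366]
Step 23: x=[3.4058] v=[-0.4494]
Step 24: x=[3.3827] v=[-0.4613]
Step 25: x=[3.3591] v=[-0.4723]
Step 26: x=[3.3350] v=[-0.4824]
Step 27: x=[3.3104] v=[-0.4915]
Step 28: x=[3.2854] v=[-0.4997]
Step 29: x=[3.2601] v=[-0.5069]
Step 30: x=[3.2344] v=[-0.5131]
Step 31: x=[3.2085] v=[-0.5183]
Step 32: x=[3.1824] v=[-0.5225]
Step 33: x=[3.1561] v=[-0.5257]
Step 34: x=[3.1297] v=[-0.5279]
Step 35: x=[3.1032] v=[-0.5291]
Step 36: x=[3.0767] v=[-0.5292]
Step 37: x=[3.0503] v=[-0.5283]
Step 38: x=[3.0240] v=[-0.5264]
Step 39: x=[2.9978] v=[-0.5234]
Step 40: x=[2.9718] v=[-0.5194]
Step 41: x=[2.9461] v=[-0.5144]
Step 42: x=[2.9207] v=[-0.5084]
Step 43: x=[2.8956] v=[-0.5014]
Step 44: x=[2.8709] v=[-0.4935]
Step 45: x=[2.8467] v=[-0.4846]
Step 46: x=[2.8230] v=[-0.4748]
Step 47: x=[2.7998] v=[-0.4640]
Step 48: x=[2.7772] v=[-0.4523]
Step 49: x=[2.7552] v=[-0.4397]
v[0] did not become non-negative within 49 steps; using fallback time=2.4500

Answer: 2.4500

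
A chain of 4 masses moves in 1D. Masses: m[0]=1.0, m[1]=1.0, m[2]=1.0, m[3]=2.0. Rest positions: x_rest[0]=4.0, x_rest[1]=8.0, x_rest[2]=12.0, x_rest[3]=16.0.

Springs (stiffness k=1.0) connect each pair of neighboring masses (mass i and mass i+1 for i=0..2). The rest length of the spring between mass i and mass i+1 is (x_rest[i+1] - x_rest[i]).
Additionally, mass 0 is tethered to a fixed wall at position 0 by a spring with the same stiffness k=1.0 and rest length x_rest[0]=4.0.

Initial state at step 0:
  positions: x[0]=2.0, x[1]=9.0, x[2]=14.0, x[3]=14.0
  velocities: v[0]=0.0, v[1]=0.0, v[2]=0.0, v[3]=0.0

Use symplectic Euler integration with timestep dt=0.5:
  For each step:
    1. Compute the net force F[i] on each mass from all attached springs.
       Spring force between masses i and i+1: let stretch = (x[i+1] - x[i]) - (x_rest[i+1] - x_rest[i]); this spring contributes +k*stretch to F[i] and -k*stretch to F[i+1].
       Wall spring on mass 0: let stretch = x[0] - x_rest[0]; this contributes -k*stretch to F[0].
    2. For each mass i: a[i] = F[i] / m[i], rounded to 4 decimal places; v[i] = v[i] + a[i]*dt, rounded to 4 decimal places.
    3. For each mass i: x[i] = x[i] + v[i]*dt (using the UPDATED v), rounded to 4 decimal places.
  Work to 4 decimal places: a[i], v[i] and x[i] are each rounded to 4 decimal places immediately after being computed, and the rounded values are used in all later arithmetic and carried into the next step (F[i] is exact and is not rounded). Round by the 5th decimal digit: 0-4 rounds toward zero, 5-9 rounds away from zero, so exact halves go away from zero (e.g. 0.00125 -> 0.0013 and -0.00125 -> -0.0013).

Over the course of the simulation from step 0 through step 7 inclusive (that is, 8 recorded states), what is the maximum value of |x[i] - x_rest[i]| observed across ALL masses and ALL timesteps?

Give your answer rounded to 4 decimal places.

Answer: 3.1181

Derivation:
Step 0: x=[2.0000 9.0000 14.0000 14.0000] v=[0.0000 0.0000 0.0000 0.0000]
Step 1: x=[3.2500 8.5000 12.7500 14.5000] v=[2.5000 -1.0000 -2.5000 1.0000]
Step 2: x=[5.0000 7.7500 10.8750 15.2813] v=[3.5000 -1.5000 -3.7500 1.5625]
Step 3: x=[6.1875 7.0938 9.3203 16.0118] v=[2.3750 -1.3125 -3.1094 1.4609]
Step 4: x=[6.0547 6.7676 8.8819 16.4058] v=[-0.2656 -0.6524 -0.8769 0.7880]
Step 5: x=[4.5865 6.7918 9.7959 16.3593] v=[-2.9365 0.0483 1.8279 -0.0930]
Step 6: x=[2.5230 7.0157 11.5997 15.9924] v=[-4.1271 0.4477 3.6076 -0.7339]
Step 7: x=[0.9519 7.2624 13.3557 15.5764] v=[-3.1423 0.4934 3.5120 -0.8321]
Max displacement = 3.1181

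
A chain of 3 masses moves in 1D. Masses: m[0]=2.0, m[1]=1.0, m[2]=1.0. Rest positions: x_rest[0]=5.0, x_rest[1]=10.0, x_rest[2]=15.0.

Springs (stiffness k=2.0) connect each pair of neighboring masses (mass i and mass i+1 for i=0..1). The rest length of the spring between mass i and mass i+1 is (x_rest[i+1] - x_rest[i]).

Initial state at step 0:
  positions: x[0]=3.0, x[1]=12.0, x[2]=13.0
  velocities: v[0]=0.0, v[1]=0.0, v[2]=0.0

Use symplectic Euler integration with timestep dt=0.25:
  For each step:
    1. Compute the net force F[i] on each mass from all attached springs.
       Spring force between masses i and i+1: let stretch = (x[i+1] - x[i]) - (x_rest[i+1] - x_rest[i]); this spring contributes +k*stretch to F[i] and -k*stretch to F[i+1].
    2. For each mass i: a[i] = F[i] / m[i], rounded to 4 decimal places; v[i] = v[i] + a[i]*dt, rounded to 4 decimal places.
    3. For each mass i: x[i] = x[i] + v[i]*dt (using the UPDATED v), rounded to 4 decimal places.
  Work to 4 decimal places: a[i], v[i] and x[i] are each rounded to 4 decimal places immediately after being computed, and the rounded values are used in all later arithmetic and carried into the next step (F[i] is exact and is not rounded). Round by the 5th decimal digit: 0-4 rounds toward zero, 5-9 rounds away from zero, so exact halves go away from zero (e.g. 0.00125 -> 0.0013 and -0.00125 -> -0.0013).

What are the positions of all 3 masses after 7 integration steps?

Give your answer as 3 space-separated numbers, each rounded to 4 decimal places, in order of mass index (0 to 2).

Answer: 4.3873 8.2351 13.9907

Derivation:
Step 0: x=[3.0000 12.0000 13.0000] v=[0.0000 0.0000 0.0000]
Step 1: x=[3.2500 11.0000 13.5000] v=[1.0000 -4.0000 2.0000]
Step 2: x=[3.6719 9.3438 14.3125] v=[1.6875 -6.6250 3.2500]
Step 3: x=[4.1358 7.5997 15.1289] v=[1.8555 -6.9766 3.2657]
Step 4: x=[4.5037 6.3637 15.6292] v=[1.4715 -4.9440 2.0011]
Step 5: x=[4.6753 6.0534 15.5963] v=[0.6865 -1.2413 -0.1317]
Step 6: x=[4.6206 6.7637 14.9955] v=[-0.2190 2.8411 -2.4032]
Step 7: x=[4.3873 8.2351 13.9907] v=[-0.9332 5.8855 -4.0191]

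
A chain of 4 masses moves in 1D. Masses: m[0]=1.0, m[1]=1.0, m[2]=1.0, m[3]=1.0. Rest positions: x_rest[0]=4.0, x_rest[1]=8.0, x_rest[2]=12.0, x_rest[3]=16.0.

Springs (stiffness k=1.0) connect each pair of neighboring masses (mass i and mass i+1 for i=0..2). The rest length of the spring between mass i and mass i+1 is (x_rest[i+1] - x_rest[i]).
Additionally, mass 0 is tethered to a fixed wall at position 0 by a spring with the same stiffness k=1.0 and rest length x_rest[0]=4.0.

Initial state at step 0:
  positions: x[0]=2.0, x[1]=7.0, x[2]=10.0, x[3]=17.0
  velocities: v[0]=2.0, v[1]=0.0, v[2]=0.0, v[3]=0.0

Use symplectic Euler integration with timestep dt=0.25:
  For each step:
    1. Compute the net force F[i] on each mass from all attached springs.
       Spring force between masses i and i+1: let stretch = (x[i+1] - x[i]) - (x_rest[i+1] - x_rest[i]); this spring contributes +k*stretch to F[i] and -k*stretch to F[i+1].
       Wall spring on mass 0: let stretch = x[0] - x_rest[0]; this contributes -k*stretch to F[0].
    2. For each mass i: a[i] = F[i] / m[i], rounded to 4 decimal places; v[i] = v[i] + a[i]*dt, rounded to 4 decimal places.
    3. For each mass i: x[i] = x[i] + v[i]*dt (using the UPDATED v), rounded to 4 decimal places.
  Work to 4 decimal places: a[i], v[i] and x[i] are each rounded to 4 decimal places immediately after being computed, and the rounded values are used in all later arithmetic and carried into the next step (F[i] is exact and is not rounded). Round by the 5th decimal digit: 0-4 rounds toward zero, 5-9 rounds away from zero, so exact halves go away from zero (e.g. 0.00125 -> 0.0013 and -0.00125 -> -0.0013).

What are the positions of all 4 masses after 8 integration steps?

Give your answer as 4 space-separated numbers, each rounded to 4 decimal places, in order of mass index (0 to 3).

Step 0: x=[2.0000 7.0000 10.0000 17.0000] v=[2.0000 0.0000 0.0000 0.0000]
Step 1: x=[2.6875 6.8750 10.2500 16.8125] v=[2.7500 -0.5000 1.0000 -0.7500]
Step 2: x=[3.4688 6.6992 10.6992 16.4649] v=[3.1250 -0.7031 1.7969 -1.3906]
Step 3: x=[4.2352 6.5715 11.2588 16.0069] v=[3.0654 -0.5107 2.2383 -1.8320]
Step 4: x=[4.8829 6.5908 11.8222 15.5022] v=[2.5907 0.0771 2.2535 -2.0190]
Step 5: x=[5.3322 6.8303 12.2886 15.0175] v=[1.7970 0.9580 1.8657 -1.9390]
Step 6: x=[5.5418 7.3173 12.5845 14.6122] v=[0.8385 1.9481 1.1834 -1.6212]
Step 7: x=[5.5160 8.0226 12.6779 14.3302] v=[-0.1031 2.8210 0.3735 -1.1281]
Step 8: x=[5.3021 8.8622 12.5836 14.1949] v=[-0.8555 3.3582 -0.3773 -0.5412]

Answer: 5.3021 8.8622 12.5836 14.1949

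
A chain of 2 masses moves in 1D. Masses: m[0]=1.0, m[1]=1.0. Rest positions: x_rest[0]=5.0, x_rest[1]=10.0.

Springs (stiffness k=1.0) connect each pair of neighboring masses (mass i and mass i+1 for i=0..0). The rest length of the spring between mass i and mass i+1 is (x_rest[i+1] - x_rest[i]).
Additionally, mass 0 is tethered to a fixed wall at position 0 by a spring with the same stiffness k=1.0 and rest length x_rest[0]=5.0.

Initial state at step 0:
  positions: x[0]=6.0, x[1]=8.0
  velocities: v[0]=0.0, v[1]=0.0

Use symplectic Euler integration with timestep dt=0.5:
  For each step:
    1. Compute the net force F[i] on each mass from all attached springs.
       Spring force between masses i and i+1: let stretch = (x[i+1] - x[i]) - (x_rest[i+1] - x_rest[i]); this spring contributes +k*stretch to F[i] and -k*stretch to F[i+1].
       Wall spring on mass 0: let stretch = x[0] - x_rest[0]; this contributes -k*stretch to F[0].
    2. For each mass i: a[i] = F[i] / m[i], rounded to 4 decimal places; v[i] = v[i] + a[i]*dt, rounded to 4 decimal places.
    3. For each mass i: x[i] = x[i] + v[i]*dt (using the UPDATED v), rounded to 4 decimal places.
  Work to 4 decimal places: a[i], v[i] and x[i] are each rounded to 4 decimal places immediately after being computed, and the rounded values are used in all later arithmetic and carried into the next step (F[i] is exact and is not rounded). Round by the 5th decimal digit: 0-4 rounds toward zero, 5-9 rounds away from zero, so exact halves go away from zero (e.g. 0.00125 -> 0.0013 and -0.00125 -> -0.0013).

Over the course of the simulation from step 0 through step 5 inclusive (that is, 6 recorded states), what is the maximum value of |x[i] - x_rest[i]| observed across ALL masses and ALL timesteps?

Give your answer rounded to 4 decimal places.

Step 0: x=[6.0000 8.0000] v=[0.0000 0.0000]
Step 1: x=[5.0000 8.7500] v=[-2.0000 1.5000]
Step 2: x=[3.6875 9.8125] v=[-2.6250 2.1250]
Step 3: x=[2.9844 10.5938] v=[-1.4063 1.5625]
Step 4: x=[3.4375 10.7227] v=[0.9062 0.2578]
Step 5: x=[4.8526 10.2803] v=[2.8301 -0.8848]
Max displacement = 2.0156

Answer: 2.0156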